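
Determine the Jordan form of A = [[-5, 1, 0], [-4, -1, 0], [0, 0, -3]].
The characteristic polynomial is det(xI - A) = (x + 3)^3, so the eigenvalues are -3 (algebraic multiplicity 3).

For λ = -3: rank(A + 3I) = 1, rank((A + 3I)^2) = 0. The eigenspace has dimension 3 - 1 = 2, so there are 2 Jordan blocks; the rank sequence gives block sizes [2, 1].

Assembling the blocks gives the Jordan form J above.

J = [[-3, 1, 0], [0, -3, 0], [0, 0, -3]]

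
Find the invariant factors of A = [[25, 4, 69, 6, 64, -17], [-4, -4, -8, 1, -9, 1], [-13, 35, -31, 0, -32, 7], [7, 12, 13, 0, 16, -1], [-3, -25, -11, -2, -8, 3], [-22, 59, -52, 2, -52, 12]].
The Jordan structure of A has elementary divisors (x + 4)^3, (x - 2)^2, (x - 2). Arranging the block sizes at each eigenvalue in decreasing order and taking row products gives the invariant factors.

Invariant factors (smallest first, each dividing the next): x - 2, (x - 2)^2(x + 4)^3.

Check: the last factor (x - 2)^2(x + 4)^3 is the minimal polynomial, and the product (x - 2)^3(x + 4)^3 is the characteristic polynomial.

x - 2, (x - 2)^2(x + 4)^3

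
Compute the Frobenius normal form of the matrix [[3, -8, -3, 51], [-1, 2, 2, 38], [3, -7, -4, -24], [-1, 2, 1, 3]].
R = [[0, 0, 0, -20], [1, 0, 0, 17], [0, 1, 0, -3], [0, 0, 1, 4]]

The invariant factors of A (the non-unit diagonal entries of the Smith normal form of xI - A over ℚ[x]) are (x - 4)(x^3 + 3x - 5), each dividing the next. The characteristic polynomial is their product, (x - 4)(x^3 + 3x - 5).

The rational canonical form is the block-diagonal matrix of companion matrices C(f_i):
R = [[0, 0, 0, -20], [1, 0, 0, 17], [0, 1, 0, -3], [0, 0, 1, 4]].

Note the characteristic polynomial does not split into linear factors over ℚ, so A has no Jordan form over ℚ; the rational canonical form exists over any field.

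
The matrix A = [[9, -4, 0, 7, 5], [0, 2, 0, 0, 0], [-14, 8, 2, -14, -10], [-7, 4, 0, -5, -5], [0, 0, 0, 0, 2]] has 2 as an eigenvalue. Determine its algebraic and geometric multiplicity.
The characteristic polynomial is (x - 2)^5, so the factor x - 2 appears with exponent 5: the algebraic multiplicity is 5.

rank(A - 2I) = 1, so the eigenspace has dimension 5 - 1 = 4: the geometric multiplicity is 4.

Since 4 < 5, A is not diagonalizable.

algebraic multiplicity 5, geometric multiplicity 4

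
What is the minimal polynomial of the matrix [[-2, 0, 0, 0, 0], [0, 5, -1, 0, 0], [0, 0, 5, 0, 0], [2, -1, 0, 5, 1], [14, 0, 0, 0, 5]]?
m_A(x) = (x - 5)^3(x + 2)

The characteristic polynomial factors as (x - 5)^4(x + 2). The minimal polynomial is ∏(x - λ)^{k_λ} where k_λ is the size of the largest Jordan block at λ.

For λ = -2: rank(A + 2I) = 4, and the largest Jordan block has size 1 (the smallest k with rank((A + 2I)^k) = rank((A + 2I)^(k+1))).
For λ = 5: rank(A - 5I) = 3, and the largest Jordan block has size 3 (the smallest k with rank((A - 5I)^k) = rank((A - 5I)^(k+1))).

So m_A(x) = (x - 5)^3(x + 2).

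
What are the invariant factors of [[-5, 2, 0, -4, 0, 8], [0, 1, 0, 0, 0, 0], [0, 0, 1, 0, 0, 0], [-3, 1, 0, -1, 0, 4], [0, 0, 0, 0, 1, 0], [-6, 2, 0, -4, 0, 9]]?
The Jordan structure of A has elementary divisors (x - 1)^2, (x - 1), (x - 1), (x - 1), (x - 1). Arranging the block sizes at each eigenvalue in decreasing order and taking row products gives the invariant factors.

Invariant factors (smallest first, each dividing the next): x - 1, x - 1, x - 1, x - 1, (x - 1)^2.

Check: the last factor (x - 1)^2 is the minimal polynomial, and the product (x - 1)^6 is the characteristic polynomial.

x - 1, x - 1, x - 1, x - 1, (x - 1)^2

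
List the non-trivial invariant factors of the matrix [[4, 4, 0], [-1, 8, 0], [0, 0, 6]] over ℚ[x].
The Jordan structure of A has elementary divisors (x - 6)^2, (x - 6). Arranging the block sizes at each eigenvalue in decreasing order and taking row products gives the invariant factors.

Invariant factors (smallest first, each dividing the next): x - 6, (x - 6)^2.

Check: the last factor (x - 6)^2 is the minimal polynomial, and the product (x - 6)^3 is the characteristic polynomial.

x - 6, (x - 6)^2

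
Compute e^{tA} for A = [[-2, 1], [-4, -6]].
A has Jordan form J = [[-4, 1], [0, -4]] with A = PJP^{-1}, so e^{tA} = P e^{tJ} P^{-1}.

For a Jordan block J_k(λ), e^{tJ_k(λ)} = e^{λt} · (I + tN + t^2 N^2/2! + ... + t^{k-1} N^{k-1}/(k-1)!) where N is the nilpotent superdiagonal part.

Assembling the blocks and conjugating back gives the entries of e^{tA} as shown above.

e^{tA} = [[(2*t + 1)*e^{-4*t}, t*e^{-4*t}], [-4*t*e^{-4*t}, (1 - 2*t)*e^{-4*t}]]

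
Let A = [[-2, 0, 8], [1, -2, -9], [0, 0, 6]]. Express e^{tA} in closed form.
A has Jordan form J = [[-2, 1, 0], [0, -2, 0], [0, 0, 6]] with A = PJP^{-1}, so e^{tA} = P e^{tJ} P^{-1}.

For a Jordan block J_k(λ), e^{tJ_k(λ)} = e^{λt} · (I + tN + t^2 N^2/2! + ... + t^{k-1} N^{k-1}/(k-1)!) where N is the nilpotent superdiagonal part.

Assembling the blocks and conjugating back gives the entries of e^{tA} as shown above.

e^{tA} = [[e^{-2*t}, 0, (e^{8*t} - 1)*e^{-2*t}], [t*e^{-2*t}, e^{-2*t}, (-t - e^{8*t} + 1)*e^{-2*t}], [0, 0, e^{6*t}]]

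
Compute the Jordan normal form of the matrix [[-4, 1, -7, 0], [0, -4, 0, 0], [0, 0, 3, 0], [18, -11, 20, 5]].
J = [[-4, 1, 0, 0], [0, -4, 0, 0], [0, 0, 3, 0], [0, 0, 0, 5]]

The characteristic polynomial is det(xI - A) = (x - 5)(x - 3)(x + 4)^2, so the eigenvalues are -4 (algebraic multiplicity 2), 3 (algebraic multiplicity 1), 5 (algebraic multiplicity 1).

For λ = -4: rank(A + 4I) = 3, rank((A + 4I)^2) = 2. The eigenspace has dimension 4 - 3 = 1, so there is 1 Jordan block; the rank sequence gives block sizes [2].

For λ = 3: algebraic multiplicity 1 gives one 1×1 block.

For λ = 5: algebraic multiplicity 1 gives one 1×1 block.

Assembling the blocks gives the Jordan form J above.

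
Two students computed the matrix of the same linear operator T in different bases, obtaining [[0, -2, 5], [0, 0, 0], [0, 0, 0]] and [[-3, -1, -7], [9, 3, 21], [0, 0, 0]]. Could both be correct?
Yes.

Two matrices over a field are similar if and only if they have the same invariant factors.

Both A and B have characteristic polynomial x^3 and minimal polynomial x^2. Computing further, both have invariant factors x, x^2. Hence A and B are similar.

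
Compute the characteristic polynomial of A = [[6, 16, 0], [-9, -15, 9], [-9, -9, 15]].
χ_A(x) = x^2(x - 6)

xI - A = [[x - 6, -16, 0], [9, x + 15, -9], [9, 9, x - 15]].

Expanding det(xI - A) along the first row:
det(xI - A) = + (x - 6)·det([[x + 15, -9], [9, x - 15]]) - (-16)·det([[9, -9], [9, x - 15]]) + (0)·det([[9, x + 15], [9, 9]]).

Evaluating gives χ_A(x) = x^3 - 6x^2 = x^2(x - 6).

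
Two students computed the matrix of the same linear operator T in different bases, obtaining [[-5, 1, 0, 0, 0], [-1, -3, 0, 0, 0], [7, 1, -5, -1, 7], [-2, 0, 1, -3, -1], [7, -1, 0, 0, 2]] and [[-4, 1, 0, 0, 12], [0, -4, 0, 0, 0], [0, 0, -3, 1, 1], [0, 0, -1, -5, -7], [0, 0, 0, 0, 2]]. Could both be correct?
Yes.

Two matrices over a field are similar if and only if they have the same invariant factors.

Both A and B have characteristic polynomial (x - 2)(x + 4)^4 and minimal polynomial (x - 2)(x + 4)^2. Computing further, both have invariant factors (x + 4)^2, (x - 2)(x + 4)^2. Hence A and B are similar.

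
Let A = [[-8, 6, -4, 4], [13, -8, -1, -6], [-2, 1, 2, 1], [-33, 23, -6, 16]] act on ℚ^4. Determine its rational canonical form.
R = [[0, 0, 0, -6], [1, 0, 0, 1], [0, 1, 0, 1], [0, 0, 1, 2]]

The invariant factors of A (the non-unit diagonal entries of the Smith normal form of xI - A over ℚ[x]) are (x - 2)(x^3 - x - 3), each dividing the next. The characteristic polynomial is their product, (x - 2)(x^3 - x - 3).

The rational canonical form is the block-diagonal matrix of companion matrices C(f_i):
R = [[0, 0, 0, -6], [1, 0, 0, 1], [0, 1, 0, 1], [0, 0, 1, 2]].

Note the characteristic polynomial does not split into linear factors over ℚ, so A has no Jordan form over ℚ; the rational canonical form exists over any field.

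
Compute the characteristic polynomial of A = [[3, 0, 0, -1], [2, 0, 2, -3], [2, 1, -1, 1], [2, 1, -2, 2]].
χ_A(x) = (x - 1)^4

xI - A = [[x - 3, 0, 0, 1], [-2, x, -2, 3], [-2, -1, x + 1, -1], [-2, -1, 2, x - 2]].

Expanding det(xI - A) along the first row:
det(xI - A) = + (x - 3)·det([[x, -2, 3], [-1, x + 1, -1], [-1, 2, x - 2]]) - (0)·det([[-2, -2, 3], [-2, x + 1, -1], [-2, 2, x - 2]]) + (0)·det([[-2, x, 3], [-2, -1, -1], [-2, -1, x - 2]]) - (1)·det([[-2, x, -2], [-2, -1, x + 1], [-2, -1, 2]]).

Evaluating gives χ_A(x) = x^4 - 4x^3 + 6x^2 - 4x + 1 = (x - 1)^4.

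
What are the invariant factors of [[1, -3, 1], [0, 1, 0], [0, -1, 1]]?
(x - 1)^3

The Jordan structure of A has elementary divisors (x - 1)^3. Arranging the block sizes at each eigenvalue in decreasing order and taking row products gives the invariant factors.

Invariant factors (smallest first, each dividing the next): (x - 1)^3.

Check: the last factor (x - 1)^3 is the minimal polynomial, and the product (x - 1)^3 is the characteristic polynomial.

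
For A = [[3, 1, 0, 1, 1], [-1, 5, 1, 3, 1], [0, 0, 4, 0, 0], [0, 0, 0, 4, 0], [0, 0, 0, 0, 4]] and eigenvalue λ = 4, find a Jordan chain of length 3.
We seek v_1 ∈ ker((A - 4I)^3) \ ker((A - 4I)^2), then set v_{i+1} = (A - 4I) v_i.

One such chain is v_1 = [[0, 0, 1, 0, 0]]^T, v_2 = [[0, 1, 0, 0, 0]]^T, v_3 = [[1, 1, 0, 0, 0]]^T. Check: (A - 4I) v_3 = [[0, 0, 0, 0, 0]]^T = 0.

v_1 = [[0, 0, 1, 0, 0]]^T, v_2 = [[0, 1, 0, 0, 0]]^T, v_3 = [[1, 1, 0, 0, 0]]^T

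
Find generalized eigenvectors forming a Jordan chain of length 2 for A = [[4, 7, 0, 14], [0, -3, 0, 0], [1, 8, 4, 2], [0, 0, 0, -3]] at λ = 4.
v_1 = [[1, 0, -1, 0]]^T, v_2 = [[0, 0, 1, 0]]^T

We seek v_1 ∈ ker((A - 4I)^2) \ ker(A - 4I), then set v_{i+1} = (A - 4I) v_i.

One such chain is v_1 = [[1, 0, -1, 0]]^T, v_2 = [[0, 0, 1, 0]]^T. Check: (A - 4I) v_2 = [[0, 0, 0, 0]]^T = 0.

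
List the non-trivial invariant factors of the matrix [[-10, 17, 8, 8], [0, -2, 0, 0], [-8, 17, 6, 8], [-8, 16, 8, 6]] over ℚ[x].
The Jordan structure of A has elementary divisors (x + 2)^2, (x + 2), (x - 6). Arranging the block sizes at each eigenvalue in decreasing order and taking row products gives the invariant factors.

Invariant factors (smallest first, each dividing the next): x + 2, (x - 6)(x + 2)^2.

Check: the last factor (x - 6)(x + 2)^2 is the minimal polynomial, and the product (x - 6)(x + 2)^3 is the characteristic polynomial.

x + 2, (x - 6)(x + 2)^2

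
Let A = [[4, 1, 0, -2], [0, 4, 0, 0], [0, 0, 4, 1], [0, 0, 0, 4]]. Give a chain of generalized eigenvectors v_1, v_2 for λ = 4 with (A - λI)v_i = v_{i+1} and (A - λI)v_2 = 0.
We seek v_1 ∈ ker((A - 4I)^2) \ ker(A - 4I), then set v_{i+1} = (A - 4I) v_i.

One such chain is v_1 = [[0, 1, 1, 0]]^T, v_2 = [[1, 0, 0, 0]]^T. Check: (A - 4I) v_2 = [[0, 0, 0, 0]]^T = 0.

v_1 = [[0, 1, 1, 0]]^T, v_2 = [[1, 0, 0, 0]]^T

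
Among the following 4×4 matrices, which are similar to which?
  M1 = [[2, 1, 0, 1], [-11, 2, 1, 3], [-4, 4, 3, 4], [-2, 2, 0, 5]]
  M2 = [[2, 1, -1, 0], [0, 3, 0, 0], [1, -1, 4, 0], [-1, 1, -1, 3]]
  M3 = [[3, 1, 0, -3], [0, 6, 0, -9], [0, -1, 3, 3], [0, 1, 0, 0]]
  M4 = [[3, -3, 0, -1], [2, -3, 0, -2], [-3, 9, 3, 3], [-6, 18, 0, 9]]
2 classes: {M1, M4}, {M2, M3}

Characteristic polynomials: χ_{M1} = (x - 3)^4, χ_{M2} = (x - 3)^4, χ_{M3} = (x - 3)^4, χ_{M4} = (x - 3)^4.

{M1, M4}: invariant factors x - 3, (x - 3)^3.

{M2, M3}: invariant factors x - 3, x - 3, (x - 3)^2.

Matrices are similar if and only if their invariant-factor lists agree; the partition into similarity classes is {M1, M4}, {M2, M3}.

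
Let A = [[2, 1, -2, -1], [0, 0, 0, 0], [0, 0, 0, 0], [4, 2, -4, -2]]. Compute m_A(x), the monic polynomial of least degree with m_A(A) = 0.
The characteristic polynomial factors as x^4. The minimal polynomial is ∏(x - λ)^{k_λ} where k_λ is the size of the largest Jordan block at λ.

For λ = 0: rank(A) = 1, and the largest Jordan block has size 2 (the smallest k with rank(A^k) = rank(A^(k+1))).

So m_A(x) = x^2.

m_A(x) = x^2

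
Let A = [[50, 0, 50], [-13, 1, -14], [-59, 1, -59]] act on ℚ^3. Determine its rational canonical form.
R = [[0, 0, 50], [1, 0, -5], [0, 1, -8]]

The invariant factors of A (the non-unit diagonal entries of the Smith normal form of xI - A over ℚ[x]) are (x - 2)(x + 5)^2, each dividing the next. The characteristic polynomial is their product, (x - 2)(x + 5)^2.

The rational canonical form is the block-diagonal matrix of companion matrices C(f_i):
R = [[0, 0, 50], [1, 0, -5], [0, 1, -8]].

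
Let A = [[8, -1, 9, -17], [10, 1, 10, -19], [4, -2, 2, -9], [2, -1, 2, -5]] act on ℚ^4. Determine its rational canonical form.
The invariant factors of A (the non-unit diagonal entries of the Smith normal form of xI - A over ℚ[x]) are (x - 6)(x^3 - 2x - 2), each dividing the next. The characteristic polynomial is their product, (x - 6)(x^3 - 2x - 2).

The rational canonical form is the block-diagonal matrix of companion matrices C(f_i):
R = [[0, 0, 0, -12], [1, 0, 0, -10], [0, 1, 0, 2], [0, 0, 1, 6]].

Note the characteristic polynomial does not split into linear factors over ℚ, so A has no Jordan form over ℚ; the rational canonical form exists over any field.

R = [[0, 0, 0, -12], [1, 0, 0, -10], [0, 1, 0, 2], [0, 0, 1, 6]]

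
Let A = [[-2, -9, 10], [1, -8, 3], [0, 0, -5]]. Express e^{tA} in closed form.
A has Jordan form J = [[-5, 1, 0], [0, -5, 1], [0, 0, -5]] with A = PJP^{-1}, so e^{tA} = P e^{tJ} P^{-1}.

For a Jordan block J_k(λ), e^{tJ_k(λ)} = e^{λt} · (I + tN + t^2 N^2/2! + ... + t^{k-1} N^{k-1}/(k-1)!) where N is the nilpotent superdiagonal part.

Assembling the blocks and conjugating back gives the entries of e^{tA} as shown above.

e^{tA} = [[(3*t + 1)*e^{-5*t}, -9*t*e^{-5*t}, t*(3*t + 20)*e^{-5*t}/2], [t*e^{-5*t}, (1 - 3*t)*e^{-5*t}, t*(t + 6)*e^{-5*t}/2], [0, 0, e^{-5*t}]]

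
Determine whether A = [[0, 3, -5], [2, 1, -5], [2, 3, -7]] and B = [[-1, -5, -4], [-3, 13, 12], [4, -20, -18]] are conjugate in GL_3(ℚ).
Yes.

Two matrices over a field are similar if and only if they have the same invariant factors.

Both A and B have characteristic polynomial (x + 2)^3 and minimal polynomial (x + 2)^2. Computing further, both have invariant factors x + 2, (x + 2)^2. Hence A and B are similar.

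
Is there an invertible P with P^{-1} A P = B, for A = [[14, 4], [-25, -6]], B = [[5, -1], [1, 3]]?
Yes.

Two matrices over a field are similar if and only if they have the same invariant factors.

Both A and B have characteristic polynomial (x - 4)^2 and minimal polynomial (x - 4)^2. Computing further, both have invariant factors (x - 4)^2. Hence A and B are similar.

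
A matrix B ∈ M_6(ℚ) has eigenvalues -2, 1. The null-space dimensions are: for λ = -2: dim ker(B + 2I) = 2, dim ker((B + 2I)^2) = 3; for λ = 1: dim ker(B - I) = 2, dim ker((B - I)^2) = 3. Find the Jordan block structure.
λ = -2: successive nullity increments [2, 1] count blocks of size ≥ k; block sizes are [2, 1].
λ = 1: successive nullity increments [2, 1] count blocks of size ≥ k; block sizes are [2, 1].

Jordan blocks: (-2, 2), (-2, 1), (1, 2), (1, 1)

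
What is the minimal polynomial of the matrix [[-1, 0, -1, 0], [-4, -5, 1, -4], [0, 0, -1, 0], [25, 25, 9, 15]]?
The characteristic polynomial factors as (x - 5)^2(x + 1)^2. The minimal polynomial is ∏(x - λ)^{k_λ} where k_λ is the size of the largest Jordan block at λ.

For λ = -1: rank(A + I) = 3, and the largest Jordan block has size 2 (the smallest k with rank((A + I)^k) = rank((A + I)^(k+1))).
For λ = 5: rank(A - 5I) = 3, and the largest Jordan block has size 2 (the smallest k with rank((A - 5I)^k) = rank((A - 5I)^(k+1))).

So m_A(x) = (x - 5)^2(x + 1)^2.

m_A(x) = (x - 5)^2(x + 1)^2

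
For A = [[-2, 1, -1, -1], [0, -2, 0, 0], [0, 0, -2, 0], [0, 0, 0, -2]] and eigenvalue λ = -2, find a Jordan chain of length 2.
v_1 = [[-4, 1, 0, 0]]^T, v_2 = [[1, 0, 0, 0]]^T

We seek v_1 ∈ ker((A + 2I)^2) \ ker(A + 2I), then set v_{i+1} = (A + 2I) v_i.

One such chain is v_1 = [[-4, 1, 0, 0]]^T, v_2 = [[1, 0, 0, 0]]^T. Check: (A + 2I) v_2 = [[0, 0, 0, 0]]^T = 0.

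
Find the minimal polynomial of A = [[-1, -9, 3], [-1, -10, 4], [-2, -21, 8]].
The characteristic polynomial factors as (x + 1)^3. The minimal polynomial is ∏(x - λ)^{k_λ} where k_λ is the size of the largest Jordan block at λ.

For λ = -1: rank(A + I) = 2, and the largest Jordan block has size 3 (the smallest k with rank((A + I)^k) = rank((A + I)^(k+1))).

So m_A(x) = (x + 1)^3.

m_A(x) = (x + 1)^3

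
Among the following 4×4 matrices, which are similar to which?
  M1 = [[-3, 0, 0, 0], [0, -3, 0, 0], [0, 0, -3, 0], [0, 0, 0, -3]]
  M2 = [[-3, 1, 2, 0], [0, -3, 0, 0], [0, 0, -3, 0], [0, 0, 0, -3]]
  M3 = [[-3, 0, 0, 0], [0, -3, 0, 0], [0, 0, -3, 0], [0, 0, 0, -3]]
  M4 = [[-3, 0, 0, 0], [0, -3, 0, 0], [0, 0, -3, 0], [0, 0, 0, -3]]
2 classes: {M1, M3, M4}, {M2}

Characteristic polynomials: χ_{M1} = (x + 3)^4, χ_{M2} = (x + 3)^4, χ_{M3} = (x + 3)^4, χ_{M4} = (x + 3)^4.

{M1, M3, M4}: invariant factors x + 3, x + 3, x + 3, x + 3.

{M2}: invariant factors x + 3, x + 3, (x + 3)^2.

Matrices are similar if and only if their invariant-factor lists agree; the partition into similarity classes is {M1, M3, M4}, {M2}.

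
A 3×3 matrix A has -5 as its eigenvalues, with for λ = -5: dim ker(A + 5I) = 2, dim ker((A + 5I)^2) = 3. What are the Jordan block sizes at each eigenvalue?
Jordan blocks: (-5, 2), (-5, 1)

λ = -5: successive nullity increments [2, 1] count blocks of size ≥ k; block sizes are [2, 1].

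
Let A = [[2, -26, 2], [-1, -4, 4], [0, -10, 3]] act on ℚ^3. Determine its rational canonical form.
R = [[0, 0, -2], [1, 0, 0], [0, 1, 1]]

The invariant factors of A (the non-unit diagonal entries of the Smith normal form of xI - A over ℚ[x]) are (x + 1)(x^2 - 2x + 2), each dividing the next. The characteristic polynomial is their product, (x + 1)(x^2 - 2x + 2).

The rational canonical form is the block-diagonal matrix of companion matrices C(f_i):
R = [[0, 0, -2], [1, 0, 0], [0, 1, 1]].

Note the characteristic polynomial does not split into linear factors over ℚ, so A has no Jordan form over ℚ; the rational canonical form exists over any field.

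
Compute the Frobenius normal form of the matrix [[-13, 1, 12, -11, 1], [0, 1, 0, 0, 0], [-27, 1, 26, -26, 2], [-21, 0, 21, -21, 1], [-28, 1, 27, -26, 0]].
R = [[0, 0, 0, 0, 36], [1, 0, 0, 0, 12], [0, 1, 0, 0, -20], [0, 0, 1, 0, -20], [0, 0, 0, 1, -7]]

The invariant factors of A (the non-unit diagonal entries of the Smith normal form of xI - A over ℚ[x]) are (x - 1)(x^2 + 4x + 6)^2, each dividing the next. The characteristic polynomial is their product, (x - 1)(x^2 + 4x + 6)^2.

The rational canonical form is the block-diagonal matrix of companion matrices C(f_i):
R = [[0, 0, 0, 0, 36], [1, 0, 0, 0, 12], [0, 1, 0, 0, -20], [0, 0, 1, 0, -20], [0, 0, 0, 1, -7]].

Note the characteristic polynomial does not split into linear factors over ℚ, so A has no Jordan form over ℚ; the rational canonical form exists over any field.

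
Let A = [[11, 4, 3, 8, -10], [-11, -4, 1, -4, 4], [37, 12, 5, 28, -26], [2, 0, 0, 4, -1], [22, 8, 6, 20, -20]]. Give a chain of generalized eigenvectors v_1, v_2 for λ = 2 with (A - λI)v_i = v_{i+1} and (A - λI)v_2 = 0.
v_1 = [[2, -1, 5, 0, 3]]^T, v_2 = [[-1, 1, -1, 1, 0]]^T

We seek v_1 ∈ ker((A - 2I)^2) \ ker(A - 2I), then set v_{i+1} = (A - 2I) v_i.

One such chain is v_1 = [[2, -1, 5, 0, 3]]^T, v_2 = [[-1, 1, -1, 1, 0]]^T. Check: (A - 2I) v_2 = [[0, 0, 0, 0, 0]]^T = 0.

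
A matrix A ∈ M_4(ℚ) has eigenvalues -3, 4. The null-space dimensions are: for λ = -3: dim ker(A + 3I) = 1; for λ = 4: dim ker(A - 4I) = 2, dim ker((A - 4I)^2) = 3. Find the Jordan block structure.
Jordan blocks: (-3, 1), (4, 2), (4, 1)

λ = -3: successive nullity increments [1] count blocks of size ≥ k; block sizes are [1].
λ = 4: successive nullity increments [2, 1] count blocks of size ≥ k; block sizes are [2, 1].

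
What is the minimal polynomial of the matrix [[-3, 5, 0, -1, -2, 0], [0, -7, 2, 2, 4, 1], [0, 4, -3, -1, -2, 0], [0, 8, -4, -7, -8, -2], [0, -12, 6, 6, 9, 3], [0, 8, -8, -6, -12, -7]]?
m_A(x) = (x + 3)^3

The characteristic polynomial factors as (x + 3)^6. The minimal polynomial is ∏(x - λ)^{k_λ} where k_λ is the size of the largest Jordan block at λ.

For λ = -3: rank(A + 3I) = 3, and the largest Jordan block has size 3 (the smallest k with rank((A + 3I)^k) = rank((A + 3I)^(k+1))).

So m_A(x) = (x + 3)^3.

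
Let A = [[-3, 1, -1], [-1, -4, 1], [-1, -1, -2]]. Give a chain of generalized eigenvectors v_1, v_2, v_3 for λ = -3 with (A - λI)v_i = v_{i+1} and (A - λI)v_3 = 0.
v_1 = [[0, 0, 1]]^T, v_2 = [[-1, 1, 1]]^T, v_3 = [[0, 1, 1]]^T

We seek v_1 ∈ ker((A + 3I)^3) \ ker((A + 3I)^2), then set v_{i+1} = (A + 3I) v_i.

One such chain is v_1 = [[0, 0, 1]]^T, v_2 = [[-1, 1, 1]]^T, v_3 = [[0, 1, 1]]^T. Check: (A + 3I) v_3 = [[0, 0, 0]]^T = 0.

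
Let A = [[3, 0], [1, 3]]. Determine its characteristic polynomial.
χ_A(x) = (x - 3)^2

xI - A = [[x - 3, 0], [-1, x - 3]].

Expanding det(xI - A) along the first row:
det(xI - A) = + (x - 3)·det([[x - 3]]) - (0)·det([[-1]]).

Evaluating gives χ_A(x) = x^2 - 6x + 9 = (x - 3)^2.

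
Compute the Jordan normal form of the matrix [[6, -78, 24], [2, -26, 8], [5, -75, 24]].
The characteristic polynomial is det(xI - A) = x^2(x - 4), so the eigenvalues are 0 (algebraic multiplicity 2), 4 (algebraic multiplicity 1).

For λ = 0: rank(A) = 2, rank(A^2) = 1. The eigenspace has dimension 3 - 2 = 1, so there is 1 Jordan block; the rank sequence gives block sizes [2].

For λ = 4: algebraic multiplicity 1 gives one 1×1 block.

Assembling the blocks gives the Jordan form J above.

J = [[0, 1, 0], [0, 0, 0], [0, 0, 4]]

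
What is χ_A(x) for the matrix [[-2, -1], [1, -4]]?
χ_A(x) = (x + 3)^2

xI - A = [[x + 2, 1], [-1, x + 4]].

Expanding det(xI - A) along the first row:
det(xI - A) = + (x + 2)·det([[x + 4]]) - (1)·det([[-1]]).

Evaluating gives χ_A(x) = x^2 + 6x + 9 = (x + 3)^2.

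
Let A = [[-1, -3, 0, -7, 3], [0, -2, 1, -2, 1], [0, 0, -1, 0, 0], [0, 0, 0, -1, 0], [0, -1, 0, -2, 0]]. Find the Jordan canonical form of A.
The characteristic polynomial is det(xI - A) = (x + 1)^5, so the eigenvalues are -1 (algebraic multiplicity 5).

For λ = -1: rank(A + I) = 3, rank((A + I)^2) = 1, rank((A + I)^3) = 0. The eigenspace has dimension 5 - 3 = 2, so there are 2 Jordan blocks; the rank sequence gives block sizes [3, 2].

Assembling the blocks gives the Jordan form J above.

J = [[-1, 1, 0, 0, 0], [0, -1, 1, 0, 0], [0, 0, -1, 0, 0], [0, 0, 0, -1, 1], [0, 0, 0, 0, -1]]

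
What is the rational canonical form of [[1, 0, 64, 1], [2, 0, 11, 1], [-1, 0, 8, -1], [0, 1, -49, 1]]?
R = [[0, 0, 0, -72], [1, 0, 0, 54], [0, 1, 0, -31], [0, 0, 1, 10]]

The invariant factors of A (the non-unit diagonal entries of the Smith normal form of xI - A over ℚ[x]) are (x - 6)(x - 3)(x^2 - x + 4), each dividing the next. The characteristic polynomial is their product, (x - 6)(x - 3)(x^2 - x + 4).

The rational canonical form is the block-diagonal matrix of companion matrices C(f_i):
R = [[0, 0, 0, -72], [1, 0, 0, 54], [0, 1, 0, -31], [0, 0, 1, 10]].

Note the characteristic polynomial does not split into linear factors over ℚ, so A has no Jordan form over ℚ; the rational canonical form exists over any field.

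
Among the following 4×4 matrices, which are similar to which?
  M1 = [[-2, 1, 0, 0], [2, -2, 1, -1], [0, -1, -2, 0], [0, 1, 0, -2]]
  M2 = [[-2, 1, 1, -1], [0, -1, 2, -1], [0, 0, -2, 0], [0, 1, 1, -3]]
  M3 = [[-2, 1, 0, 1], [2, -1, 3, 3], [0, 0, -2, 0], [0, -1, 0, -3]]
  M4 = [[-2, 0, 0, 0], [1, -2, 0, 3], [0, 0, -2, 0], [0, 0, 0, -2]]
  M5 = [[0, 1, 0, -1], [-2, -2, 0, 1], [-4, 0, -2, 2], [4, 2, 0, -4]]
2 classes: {M1, M2, M3, M5}, {M4}

Characteristic polynomials: χ_{M1} = (x + 2)^4, χ_{M2} = (x + 2)^4, χ_{M3} = (x + 2)^4, χ_{M4} = (x + 2)^4, χ_{M5} = (x + 2)^4.

{M1, M2, M3, M5}: invariant factors x + 2, (x + 2)^3.

{M4}: invariant factors x + 2, x + 2, (x + 2)^2.

Matrices are similar if and only if their invariant-factor lists agree; the partition into similarity classes is {M1, M2, M3, M5}, {M4}.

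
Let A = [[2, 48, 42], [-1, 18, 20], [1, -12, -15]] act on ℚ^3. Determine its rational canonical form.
The invariant factors of A (the non-unit diagonal entries of the Smith normal form of xI - A over ℚ[x]) are (x - 6)(x - 3)(x + 4), each dividing the next. The characteristic polynomial is their product, (x - 6)(x - 3)(x + 4).

The rational canonical form is the block-diagonal matrix of companion matrices C(f_i):
R = [[0, 0, -72], [1, 0, 18], [0, 1, 5]].

R = [[0, 0, -72], [1, 0, 18], [0, 1, 5]]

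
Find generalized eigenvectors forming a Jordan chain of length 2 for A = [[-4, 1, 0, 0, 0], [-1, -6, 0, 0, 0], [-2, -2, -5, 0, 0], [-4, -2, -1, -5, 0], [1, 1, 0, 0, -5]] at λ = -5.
We seek v_1 ∈ ker((A + 5I)^2) \ ker(A + 5I), then set v_{i+1} = (A + 5I) v_i.

One such chain is v_1 = [[2, -1, -6, -2, 6]]^T, v_2 = [[1, -1, -2, 0, 1]]^T. Check: (A + 5I) v_2 = [[0, 0, 0, 0, 0]]^T = 0.

v_1 = [[2, -1, -6, -2, 6]]^T, v_2 = [[1, -1, -2, 0, 1]]^T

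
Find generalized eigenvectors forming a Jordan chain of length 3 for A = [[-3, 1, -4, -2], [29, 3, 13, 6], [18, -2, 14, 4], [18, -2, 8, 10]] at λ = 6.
We seek v_1 ∈ ker((A - 6I)^3) \ ker((A - 6I)^2), then set v_{i+1} = (A - 6I) v_i.

One such chain is v_1 = [[0, 0, 1, -2]]^T, v_2 = [[0, 1, 0, 0]]^T, v_3 = [[1, -3, -2, -2]]^T. Check: (A - 6I) v_3 = [[0, 0, 0, 0]]^T = 0.

v_1 = [[0, 0, 1, -2]]^T, v_2 = [[0, 1, 0, 0]]^T, v_3 = [[1, -3, -2, -2]]^T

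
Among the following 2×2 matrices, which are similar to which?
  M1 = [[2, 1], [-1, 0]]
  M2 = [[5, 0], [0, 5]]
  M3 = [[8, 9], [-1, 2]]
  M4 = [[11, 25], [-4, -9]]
Characteristic polynomials: χ_{M1} = (x - 1)^2, χ_{M2} = (x - 5)^2, χ_{M3} = (x - 5)^2, χ_{M4} = (x - 1)^2.

{M1, M4}: invariant factors (x - 1)^2.

{M2}: invariant factors x - 5, x - 5.

{M3}: invariant factors (x - 5)^2.

Matrices are similar if and only if their invariant-factor lists agree; the partition into similarity classes is {M1, M4}, {M2}, {M3}.

3 classes: {M1, M4}, {M2}, {M3}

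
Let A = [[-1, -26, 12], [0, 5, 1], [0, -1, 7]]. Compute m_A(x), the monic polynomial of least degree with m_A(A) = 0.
m_A(x) = (x - 6)^2(x + 1)

The characteristic polynomial factors as (x - 6)^2(x + 1). The minimal polynomial is ∏(x - λ)^{k_λ} where k_λ is the size of the largest Jordan block at λ.

For λ = -1: rank(A + I) = 2, and the largest Jordan block has size 1 (the smallest k with rank((A + I)^k) = rank((A + I)^(k+1))).
For λ = 6: rank(A - 6I) = 2, and the largest Jordan block has size 2 (the smallest k with rank((A - 6I)^k) = rank((A - 6I)^(k+1))).

So m_A(x) = (x - 6)^2(x + 1).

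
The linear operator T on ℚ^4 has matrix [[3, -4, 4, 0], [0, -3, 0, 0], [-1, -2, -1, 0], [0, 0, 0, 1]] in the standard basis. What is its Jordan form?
J = [[-3, 0, 0, 0], [0, 1, 1, 0], [0, 0, 1, 0], [0, 0, 0, 1]]

The characteristic polynomial is det(xI - A) = (x - 1)^3(x + 3), so the eigenvalues are -3 (algebraic multiplicity 1), 1 (algebraic multiplicity 3).

For λ = -3: algebraic multiplicity 1 gives one 1×1 block.

For λ = 1: rank(A - I) = 2, rank((A - I)^2) = 1. The eigenspace has dimension 4 - 2 = 2, so there are 2 Jordan blocks; the rank sequence gives block sizes [2, 1].

Assembling the blocks gives the Jordan form J above.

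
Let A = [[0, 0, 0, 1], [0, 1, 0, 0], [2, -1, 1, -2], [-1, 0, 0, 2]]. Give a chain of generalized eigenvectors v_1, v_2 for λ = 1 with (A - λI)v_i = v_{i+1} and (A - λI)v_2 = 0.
v_1 = [[-2, -2, 0, -1]]^T, v_2 = [[1, 0, 0, 1]]^T

We seek v_1 ∈ ker((A - I)^2) \ ker(A - I), then set v_{i+1} = (A - I) v_i.

One such chain is v_1 = [[-2, -2, 0, -1]]^T, v_2 = [[1, 0, 0, 1]]^T. Check: (A - I) v_2 = [[0, 0, 0, 0]]^T = 0.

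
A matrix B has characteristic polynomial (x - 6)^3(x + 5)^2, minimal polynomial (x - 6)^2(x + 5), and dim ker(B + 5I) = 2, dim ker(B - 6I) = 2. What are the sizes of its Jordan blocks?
λ = -5: algebraic multiplicity 2 (exponent in χ_B), largest block size 1 (exponent in m_B), 2 blocks (geometric multiplicity). These force block sizes [1, 1].
λ = 6: algebraic multiplicity 3 (exponent in χ_B), largest block size 2 (exponent in m_B), 2 blocks (geometric multiplicity). These force block sizes [2, 1].

Jordan blocks: (-5, 1), (-5, 1), (6, 2), (6, 1)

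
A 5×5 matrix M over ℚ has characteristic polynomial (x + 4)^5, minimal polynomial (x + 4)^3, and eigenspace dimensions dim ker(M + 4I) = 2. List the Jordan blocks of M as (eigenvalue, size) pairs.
Jordan blocks: (-4, 3), (-4, 2)

λ = -4: algebraic multiplicity 5 (exponent in χ_M), largest block size 3 (exponent in m_M), 2 blocks (geometric multiplicity). These force block sizes [3, 2].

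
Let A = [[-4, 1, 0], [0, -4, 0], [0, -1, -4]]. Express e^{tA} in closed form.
A has Jordan form J = [[-4, 1, 0], [0, -4, 0], [0, 0, -4]] with A = PJP^{-1}, so e^{tA} = P e^{tJ} P^{-1}.

For a Jordan block J_k(λ), e^{tJ_k(λ)} = e^{λt} · (I + tN + t^2 N^2/2! + ... + t^{k-1} N^{k-1}/(k-1)!) where N is the nilpotent superdiagonal part.

Assembling the blocks and conjugating back gives the entries of e^{tA} as shown above.

e^{tA} = [[e^{-4*t}, t*e^{-4*t}, 0], [0, e^{-4*t}, 0], [0, -t*e^{-4*t}, e^{-4*t}]]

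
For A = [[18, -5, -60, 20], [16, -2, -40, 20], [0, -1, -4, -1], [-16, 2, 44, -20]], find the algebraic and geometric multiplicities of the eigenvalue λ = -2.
algebraic multiplicity 4, geometric multiplicity 2

The characteristic polynomial is (x + 2)^4, so the factor x + 2 appears with exponent 4: the algebraic multiplicity is 4.

rank(A + 2I) = 2, so the eigenspace has dimension 4 - 2 = 2: the geometric multiplicity is 2.

Since 2 < 4, A is not diagonalizable.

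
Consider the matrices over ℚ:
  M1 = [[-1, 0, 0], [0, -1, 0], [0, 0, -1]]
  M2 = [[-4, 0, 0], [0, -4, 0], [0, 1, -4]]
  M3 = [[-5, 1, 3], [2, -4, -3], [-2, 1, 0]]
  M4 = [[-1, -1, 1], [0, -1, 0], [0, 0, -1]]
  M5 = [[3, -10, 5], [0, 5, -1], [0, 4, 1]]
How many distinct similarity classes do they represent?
Characteristic polynomials: χ_{M1} = (x + 1)^3, χ_{M2} = (x + 4)^3, χ_{M3} = (x + 3)^3, χ_{M4} = (x + 1)^3, χ_{M5} = (x - 3)^3.

{M1}: invariant factors x + 1, x + 1, x + 1.

{M2}: invariant factors x + 4, (x + 4)^2.

{M3}: invariant factors x + 3, (x + 3)^2.

{M4}: invariant factors x + 1, (x + 1)^2.

{M5}: invariant factors x - 3, (x - 3)^2.

Matrices are similar if and only if their invariant-factor lists agree; the partition into similarity classes is {M1}, {M2}, {M3}, {M4}, {M5}.

5 classes: {M1}, {M2}, {M3}, {M4}, {M5}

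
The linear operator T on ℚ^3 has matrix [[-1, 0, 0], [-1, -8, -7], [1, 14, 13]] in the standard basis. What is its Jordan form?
J = [[-1, 1, 0], [0, -1, 0], [0, 0, 6]]

The characteristic polynomial is det(xI - A) = (x - 6)(x + 1)^2, so the eigenvalues are -1 (algebraic multiplicity 2), 6 (algebraic multiplicity 1).

For λ = -1: rank(A + I) = 2, rank((A + I)^2) = 1. The eigenspace has dimension 3 - 2 = 1, so there is 1 Jordan block; the rank sequence gives block sizes [2].

For λ = 6: algebraic multiplicity 1 gives one 1×1 block.

Assembling the blocks gives the Jordan form J above.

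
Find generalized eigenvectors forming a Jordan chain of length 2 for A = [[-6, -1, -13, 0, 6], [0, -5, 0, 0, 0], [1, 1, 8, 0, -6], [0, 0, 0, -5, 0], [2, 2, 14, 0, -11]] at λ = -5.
v_1 = [[0, 1, 0, 0, 0]]^T, v_2 = [[-1, 0, 1, 0, 2]]^T

We seek v_1 ∈ ker((A + 5I)^2) \ ker(A + 5I), then set v_{i+1} = (A + 5I) v_i.

One such chain is v_1 = [[0, 1, 0, 0, 0]]^T, v_2 = [[-1, 0, 1, 0, 2]]^T. Check: (A + 5I) v_2 = [[0, 0, 0, 0, 0]]^T = 0.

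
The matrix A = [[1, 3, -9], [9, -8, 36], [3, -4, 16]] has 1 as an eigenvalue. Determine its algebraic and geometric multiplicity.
algebraic multiplicity 1, geometric multiplicity 1

The characteristic polynomial is (x - 4)^2(x - 1), so the factor x - 1 appears with exponent 1: the algebraic multiplicity is 1.

rank(A - I) = 2, so the eigenspace has dimension 3 - 2 = 1: the geometric multiplicity is 1.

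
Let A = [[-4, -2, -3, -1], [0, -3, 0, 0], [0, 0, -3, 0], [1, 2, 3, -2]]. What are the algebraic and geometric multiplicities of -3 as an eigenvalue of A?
The characteristic polynomial is (x + 3)^4, so the factor x + 3 appears with exponent 4: the algebraic multiplicity is 4.

rank(A + 3I) = 1, so the eigenspace has dimension 4 - 1 = 3: the geometric multiplicity is 3.

Since 3 < 4, A is not diagonalizable.

algebraic multiplicity 4, geometric multiplicity 3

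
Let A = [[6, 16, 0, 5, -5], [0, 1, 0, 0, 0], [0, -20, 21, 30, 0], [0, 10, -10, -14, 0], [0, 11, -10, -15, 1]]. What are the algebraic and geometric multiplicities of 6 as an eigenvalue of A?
The characteristic polynomial is (x - 6)^2(x - 1)^3, so the factor x - 6 appears with exponent 2: the algebraic multiplicity is 2.

rank(A - 6I) = 3, so the eigenspace has dimension 5 - 3 = 2: the geometric multiplicity is 2.

algebraic multiplicity 2, geometric multiplicity 2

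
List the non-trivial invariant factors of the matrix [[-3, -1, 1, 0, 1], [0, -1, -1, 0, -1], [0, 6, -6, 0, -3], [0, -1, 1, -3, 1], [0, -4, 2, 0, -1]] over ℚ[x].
The Jordan structure of A has elementary divisors (x + 3)^2, (x + 3), (x + 3), (x + 2). Arranging the block sizes at each eigenvalue in decreasing order and taking row products gives the invariant factors.

Invariant factors (smallest first, each dividing the next): x + 3, x + 3, (x + 2)(x + 3)^2.

Check: the last factor (x + 2)(x + 3)^2 is the minimal polynomial, and the product (x + 2)(x + 3)^4 is the characteristic polynomial.

x + 3, x + 3, (x + 2)(x + 3)^2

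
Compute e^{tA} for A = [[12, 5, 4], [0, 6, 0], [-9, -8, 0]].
e^{tA} = [[(6*t + 1)*e^{6*t}, t*(5 - t)*e^{6*t}, 4*t*e^{6*t}], [0, e^{6*t}, 0], [-9*t*e^{6*t}, t*(3*t - 16)*e^{6*t}/2, (1 - 6*t)*e^{6*t}]]

A has Jordan form J = [[6, 1, 0], [0, 6, 1], [0, 0, 6]] with A = PJP^{-1}, so e^{tA} = P e^{tJ} P^{-1}.

For a Jordan block J_k(λ), e^{tJ_k(λ)} = e^{λt} · (I + tN + t^2 N^2/2! + ... + t^{k-1} N^{k-1}/(k-1)!) where N is the nilpotent superdiagonal part.

Assembling the blocks and conjugating back gives the entries of e^{tA} as shown above.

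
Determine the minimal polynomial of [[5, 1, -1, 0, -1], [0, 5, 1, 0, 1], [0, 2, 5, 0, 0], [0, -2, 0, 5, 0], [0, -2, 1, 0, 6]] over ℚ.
The characteristic polynomial factors as (x - 6)(x - 5)^4. The minimal polynomial is ∏(x - λ)^{k_λ} where k_λ is the size of the largest Jordan block at λ.

For λ = 5: rank(A - 5I) = 2, and the largest Jordan block has size 2 (the smallest k with rank((A - 5I)^k) = rank((A - 5I)^(k+1))).
For λ = 6: rank(A - 6I) = 4, and the largest Jordan block has size 1 (the smallest k with rank((A - 6I)^k) = rank((A - 6I)^(k+1))).

So m_A(x) = (x - 6)(x - 5)^2.

m_A(x) = (x - 6)(x - 5)^2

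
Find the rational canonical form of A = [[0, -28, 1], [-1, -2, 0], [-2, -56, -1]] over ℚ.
R = [[0, 0, 80], [1, 0, 24], [0, 1, -3]]

The invariant factors of A (the non-unit diagonal entries of the Smith normal form of xI - A over ℚ[x]) are (x - 5)(x + 4)^2, each dividing the next. The characteristic polynomial is their product, (x - 5)(x + 4)^2.

The rational canonical form is the block-diagonal matrix of companion matrices C(f_i):
R = [[0, 0, 80], [1, 0, 24], [0, 1, -3]].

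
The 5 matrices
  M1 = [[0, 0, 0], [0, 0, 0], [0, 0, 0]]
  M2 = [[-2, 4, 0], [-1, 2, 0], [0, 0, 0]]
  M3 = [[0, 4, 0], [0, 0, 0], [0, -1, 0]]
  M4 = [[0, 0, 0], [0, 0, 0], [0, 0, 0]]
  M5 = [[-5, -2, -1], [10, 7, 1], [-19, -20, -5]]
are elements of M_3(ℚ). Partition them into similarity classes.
3 classes: {M1, M4}, {M2, M3}, {M5}

Characteristic polynomials: χ_{M1} = x^3, χ_{M2} = x^3, χ_{M3} = x^3, χ_{M4} = x^3, χ_{M5} = (x - 5)(x + 4)^2.

{M1, M4}: invariant factors x, x, x.

{M2, M3}: invariant factors x, x^2.

{M5}: invariant factors (x - 5)(x + 4)^2.

Matrices are similar if and only if their invariant-factor lists agree; the partition into similarity classes is {M1, M4}, {M2, M3}, {M5}.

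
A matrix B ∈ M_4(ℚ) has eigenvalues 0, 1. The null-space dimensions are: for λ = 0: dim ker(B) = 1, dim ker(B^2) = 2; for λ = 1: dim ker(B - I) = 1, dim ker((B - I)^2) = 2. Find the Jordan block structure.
Jordan blocks: (0, 2), (1, 2)

λ = 0: successive nullity increments [1, 1] count blocks of size ≥ k; block sizes are [2].
λ = 1: successive nullity increments [1, 1] count blocks of size ≥ k; block sizes are [2].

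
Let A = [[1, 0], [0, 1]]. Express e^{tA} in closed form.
e^{tA} = [[e^{t}, 0], [0, e^{t}]]

A has Jordan form J = [[1, 0], [0, 1]] with A = PJP^{-1}, so e^{tA} = P e^{tJ} P^{-1}.

For a Jordan block J_k(λ), e^{tJ_k(λ)} = e^{λt} · (I + tN + t^2 N^2/2! + ... + t^{k-1} N^{k-1}/(k-1)!) where N is the nilpotent superdiagonal part.

Assembling the blocks and conjugating back gives the entries of e^{tA} as shown above.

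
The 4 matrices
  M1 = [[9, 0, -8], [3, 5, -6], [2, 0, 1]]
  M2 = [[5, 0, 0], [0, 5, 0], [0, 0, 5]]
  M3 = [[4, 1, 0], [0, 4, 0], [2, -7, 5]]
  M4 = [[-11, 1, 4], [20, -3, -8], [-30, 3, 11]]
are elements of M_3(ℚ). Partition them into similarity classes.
Characteristic polynomials: χ_{M1} = (x - 5)^3, χ_{M2} = (x - 5)^3, χ_{M3} = (x - 5)(x - 4)^2, χ_{M4} = (x + 1)^3.

{M1}: invariant factors x - 5, (x - 5)^2.

{M2}: invariant factors x - 5, x - 5, x - 5.

{M3}: invariant factors (x - 5)(x - 4)^2.

{M4}: invariant factors x + 1, (x + 1)^2.

Matrices are similar if and only if their invariant-factor lists agree; the partition into similarity classes is {M1}, {M2}, {M3}, {M4}.

4 classes: {M1}, {M2}, {M3}, {M4}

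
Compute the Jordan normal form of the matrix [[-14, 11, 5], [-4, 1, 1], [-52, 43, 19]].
The characteristic polynomial is det(xI - A) = x^2(x - 6), so the eigenvalues are 0 (algebraic multiplicity 2), 6 (algebraic multiplicity 1).

For λ = 0: rank(A) = 2, rank(A^2) = 1. The eigenspace has dimension 3 - 2 = 1, so there is 1 Jordan block; the rank sequence gives block sizes [2].

For λ = 6: algebraic multiplicity 1 gives one 1×1 block.

Assembling the blocks gives the Jordan form J above.

J = [[0, 1, 0], [0, 0, 0], [0, 0, 6]]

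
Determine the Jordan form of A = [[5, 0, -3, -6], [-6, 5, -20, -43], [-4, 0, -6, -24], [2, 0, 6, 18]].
The characteristic polynomial is det(xI - A) = (x - 6)^2(x - 5)^2, so the eigenvalues are 5 (algebraic multiplicity 2), 6 (algebraic multiplicity 2).

For λ = 5: rank(A - 5I) = 2. The eigenspace has dimension 4 - 2 = 2, so there are 2 Jordan blocks; the rank sequence gives block sizes [1, 1].

For λ = 6: rank(A - 6I) = 2. The eigenspace has dimension 4 - 2 = 2, so there are 2 Jordan blocks; the rank sequence gives block sizes [1, 1].

Assembling the blocks gives the Jordan form J above.

J = [[5, 0, 0, 0], [0, 5, 0, 0], [0, 0, 6, 0], [0, 0, 0, 6]]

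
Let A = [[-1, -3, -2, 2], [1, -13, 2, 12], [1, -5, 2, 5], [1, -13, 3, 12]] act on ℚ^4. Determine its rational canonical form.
The invariant factors of A (the non-unit diagonal entries of the Smith normal form of xI - A over ℚ[x]) are x(x - 3)(x^2 + 3x + 4), each dividing the next. The characteristic polynomial is their product, x(x - 3)(x^2 + 3x + 4).

The rational canonical form is the block-diagonal matrix of companion matrices C(f_i):
R = [[0, 0, 0, 0], [1, 0, 0, 12], [0, 1, 0, 5], [0, 0, 1, 0]].

Note the characteristic polynomial does not split into linear factors over ℚ, so A has no Jordan form over ℚ; the rational canonical form exists over any field.

R = [[0, 0, 0, 0], [1, 0, 0, 12], [0, 1, 0, 5], [0, 0, 1, 0]]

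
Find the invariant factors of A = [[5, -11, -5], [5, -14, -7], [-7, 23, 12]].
The Jordan structure of A has elementary divisors (x - 1)^3. Arranging the block sizes at each eigenvalue in decreasing order and taking row products gives the invariant factors.

Invariant factors (smallest first, each dividing the next): (x - 1)^3.

Check: the last factor (x - 1)^3 is the minimal polynomial, and the product (x - 1)^3 is the characteristic polynomial.

(x - 1)^3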